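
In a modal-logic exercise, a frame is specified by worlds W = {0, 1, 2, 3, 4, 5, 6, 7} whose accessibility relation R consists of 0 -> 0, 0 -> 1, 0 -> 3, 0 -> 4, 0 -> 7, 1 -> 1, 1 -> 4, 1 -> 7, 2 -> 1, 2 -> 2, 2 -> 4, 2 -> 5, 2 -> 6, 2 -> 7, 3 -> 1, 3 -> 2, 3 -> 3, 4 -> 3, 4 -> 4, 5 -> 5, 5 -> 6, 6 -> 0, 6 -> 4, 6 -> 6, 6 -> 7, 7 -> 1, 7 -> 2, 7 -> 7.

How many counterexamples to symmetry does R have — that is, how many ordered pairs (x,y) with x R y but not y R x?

Enumerating: (0,1), (0,3), (0,4), (0,7), (1,4), (2,1), (2,4), (2,5), (2,6), (3,1), (3,2), (4,3), (5,6), (6,0), (6,4), (6,7).

16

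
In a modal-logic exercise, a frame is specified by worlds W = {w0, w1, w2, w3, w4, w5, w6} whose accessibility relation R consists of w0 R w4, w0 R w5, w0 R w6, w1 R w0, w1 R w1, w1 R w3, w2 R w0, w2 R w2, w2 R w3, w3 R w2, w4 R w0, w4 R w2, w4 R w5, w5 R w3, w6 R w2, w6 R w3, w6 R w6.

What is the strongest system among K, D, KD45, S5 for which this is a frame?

D

Serial (axiom D): yes — every world has a successor (e.g. w0 R w4).
Euclidean (axiom 5): no — w0 R w4 and w0 R w6, but not w4 R w6.
Transitive (axiom 4): no — w0 R w4 and w4 R w2, but not w0 R w2.
Reflexive (axiom T): no — w0 is not related to itself.
So F validates K, D; KD45 would additionally require R to be Euclidean and transitive. The strongest is D.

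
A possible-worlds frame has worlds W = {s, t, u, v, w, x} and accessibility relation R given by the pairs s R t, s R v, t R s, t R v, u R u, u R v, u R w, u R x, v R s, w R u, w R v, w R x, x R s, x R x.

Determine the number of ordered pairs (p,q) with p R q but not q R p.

6

Enumerating: (t,v), (u,v), (u,x), (w,v), (w,x), (x,s).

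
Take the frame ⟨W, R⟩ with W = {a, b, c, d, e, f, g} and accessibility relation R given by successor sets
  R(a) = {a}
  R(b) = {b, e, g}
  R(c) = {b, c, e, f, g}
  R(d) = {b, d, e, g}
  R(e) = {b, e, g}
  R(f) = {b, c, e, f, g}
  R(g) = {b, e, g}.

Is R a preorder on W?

Yes

Reflexive: yes — every world is R-related to itself.
Transitive: yes — every two-step R-path is closed by a direct edge.
So R is a preorder.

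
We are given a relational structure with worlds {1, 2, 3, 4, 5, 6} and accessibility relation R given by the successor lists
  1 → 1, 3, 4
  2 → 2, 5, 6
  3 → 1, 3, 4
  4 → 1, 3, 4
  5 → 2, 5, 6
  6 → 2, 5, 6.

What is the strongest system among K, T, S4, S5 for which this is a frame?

Reflexive (axiom T): yes — every world is R-related to itself.
Transitive (axiom 4): yes — every two-step R-path is closed by a direct edge.
Euclidean (axiom 5): yes — any two successors of a common world are R-related.
So F validates K, T, S4, S5. The strongest is S5.

S5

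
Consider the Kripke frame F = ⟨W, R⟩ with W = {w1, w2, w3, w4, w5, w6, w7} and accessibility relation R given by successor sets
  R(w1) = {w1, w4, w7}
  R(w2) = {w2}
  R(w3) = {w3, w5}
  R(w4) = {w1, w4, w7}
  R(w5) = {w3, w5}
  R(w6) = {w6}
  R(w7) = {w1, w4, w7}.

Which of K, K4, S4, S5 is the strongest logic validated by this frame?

Transitive (axiom 4): yes — every two-step R-path is closed by a direct edge.
Reflexive (axiom T): yes — every world is R-related to itself.
Euclidean (axiom 5): yes — any two successors of a common world are R-related.
So F validates K, K4, S4, S5. The strongest is S5.

S5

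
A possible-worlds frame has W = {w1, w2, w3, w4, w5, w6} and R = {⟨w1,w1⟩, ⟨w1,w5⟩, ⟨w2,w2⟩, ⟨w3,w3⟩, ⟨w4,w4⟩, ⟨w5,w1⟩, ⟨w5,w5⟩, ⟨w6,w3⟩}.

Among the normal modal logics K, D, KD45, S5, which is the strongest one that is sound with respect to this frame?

Serial (axiom D): yes — every world has a successor (e.g. w1 R w1).
Euclidean (axiom 5): yes — any two successors of a common world are R-related.
Transitive (axiom 4): yes — every two-step R-path is closed by a direct edge.
Reflexive (axiom T): no — w6 is not related to itself.
So F validates K, D, KD45; S5 would additionally require R to be reflexive. The strongest is KD45.

KD45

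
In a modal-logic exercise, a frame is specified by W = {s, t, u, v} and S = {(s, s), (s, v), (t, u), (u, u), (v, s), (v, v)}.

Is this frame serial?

Serial: yes — every world has a successor (e.g. s S s).

Yes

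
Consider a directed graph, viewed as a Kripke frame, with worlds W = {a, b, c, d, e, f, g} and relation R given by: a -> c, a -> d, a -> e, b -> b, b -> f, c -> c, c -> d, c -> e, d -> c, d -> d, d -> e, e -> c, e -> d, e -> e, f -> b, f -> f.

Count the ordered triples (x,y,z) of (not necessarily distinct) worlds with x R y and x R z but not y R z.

0

R is Euclidean; there are no such tuples.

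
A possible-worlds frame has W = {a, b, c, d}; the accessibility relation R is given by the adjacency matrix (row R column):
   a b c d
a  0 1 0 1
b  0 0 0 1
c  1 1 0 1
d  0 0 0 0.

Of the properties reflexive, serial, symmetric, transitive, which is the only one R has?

Reflexive: no — a is not related to itself.
Serial: no — d has no R-successor.
Symmetric: no — a R b but not b R a.
Transitive: yes — every two-step R-path is closed by a direct edge.
Only transitive holds.

transitive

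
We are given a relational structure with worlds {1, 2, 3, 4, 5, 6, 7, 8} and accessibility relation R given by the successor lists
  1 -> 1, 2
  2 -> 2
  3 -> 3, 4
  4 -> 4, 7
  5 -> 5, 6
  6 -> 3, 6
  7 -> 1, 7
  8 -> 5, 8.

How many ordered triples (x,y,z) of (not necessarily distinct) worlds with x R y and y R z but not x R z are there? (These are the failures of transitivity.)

6

Enumerating: (3,4,7), (4,7,1), (5,6,3), (6,3,4), (7,1,2), (8,5,6).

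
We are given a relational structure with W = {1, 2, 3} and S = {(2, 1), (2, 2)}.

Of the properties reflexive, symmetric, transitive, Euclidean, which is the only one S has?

transitive

Reflexive: no — 1 is not related to itself.
Symmetric: no — 2 S 1 but not 1 S 2.
Transitive: yes — every two-step S-path is closed by a direct edge.
Euclidean: no — 2 S 1 and 2 S 1, but not 1 S 1.
Only transitive holds.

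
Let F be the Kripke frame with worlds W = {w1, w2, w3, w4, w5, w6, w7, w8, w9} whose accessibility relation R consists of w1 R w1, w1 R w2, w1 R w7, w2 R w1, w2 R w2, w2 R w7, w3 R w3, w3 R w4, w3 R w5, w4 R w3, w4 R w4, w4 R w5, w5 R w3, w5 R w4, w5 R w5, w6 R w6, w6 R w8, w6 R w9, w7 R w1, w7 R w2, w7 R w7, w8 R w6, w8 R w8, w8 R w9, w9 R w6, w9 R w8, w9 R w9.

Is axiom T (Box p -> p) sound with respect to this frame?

Yes

By correspondence theory, T is valid on a frame iff R is reflexive.
Reflexive: yes — every world is R-related to itself.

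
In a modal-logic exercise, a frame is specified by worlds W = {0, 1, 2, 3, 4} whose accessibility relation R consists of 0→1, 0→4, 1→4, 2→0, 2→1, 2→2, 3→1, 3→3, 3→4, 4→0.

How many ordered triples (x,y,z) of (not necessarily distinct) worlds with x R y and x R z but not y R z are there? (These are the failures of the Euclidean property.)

15

Enumerating: (0,1,1), (0,4,1), (0,4,4), (1,4,4), (2,0,0), (2,0,2), (2,1,0), (2,1,1), (2,1,2), (3,1,1), (3,1,3), (3,4,1), (3,4,3), (3,4,4), (4,0,0).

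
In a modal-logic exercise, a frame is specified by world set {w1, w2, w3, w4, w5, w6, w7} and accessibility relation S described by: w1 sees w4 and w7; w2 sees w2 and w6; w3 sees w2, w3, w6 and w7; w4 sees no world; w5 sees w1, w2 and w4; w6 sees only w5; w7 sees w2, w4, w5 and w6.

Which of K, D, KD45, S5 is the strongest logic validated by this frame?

Serial (axiom D): no — w4 has no S-successor.
Euclidean (axiom 5): no — w1 S w4 and w1 S w7, but not w4 S w7.
Transitive (axiom 4): no — w1 S w7 and w7 S w2, but not w1 S w2.
Reflexive (axiom T): no — w1 is not related to itself.
So F validates K; D would additionally require S to be serial. The strongest is K.

K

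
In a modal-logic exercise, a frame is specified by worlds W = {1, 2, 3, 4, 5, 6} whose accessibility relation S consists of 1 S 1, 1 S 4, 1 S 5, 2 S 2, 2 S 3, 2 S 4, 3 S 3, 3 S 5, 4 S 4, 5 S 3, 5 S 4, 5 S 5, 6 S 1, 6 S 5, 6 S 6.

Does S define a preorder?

Reflexive: yes — every world is S-related to itself.
Transitive: no — 1 S 5 and 5 S 3, but not 1 S 3.
So S is not a preorder.

No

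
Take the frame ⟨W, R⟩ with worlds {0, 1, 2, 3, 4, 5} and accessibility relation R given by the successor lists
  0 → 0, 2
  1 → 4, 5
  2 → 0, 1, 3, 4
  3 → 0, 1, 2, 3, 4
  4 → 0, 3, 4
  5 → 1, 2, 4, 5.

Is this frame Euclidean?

No

Euclidean: no — 1 R 4 and 1 R 5, but not 4 R 5.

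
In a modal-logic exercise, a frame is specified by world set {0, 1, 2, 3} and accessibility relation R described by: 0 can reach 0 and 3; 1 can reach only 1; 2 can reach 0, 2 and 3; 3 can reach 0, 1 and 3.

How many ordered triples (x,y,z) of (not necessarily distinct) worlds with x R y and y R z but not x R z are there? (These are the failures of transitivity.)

Enumerating: (0,3,1), (2,3,1).

2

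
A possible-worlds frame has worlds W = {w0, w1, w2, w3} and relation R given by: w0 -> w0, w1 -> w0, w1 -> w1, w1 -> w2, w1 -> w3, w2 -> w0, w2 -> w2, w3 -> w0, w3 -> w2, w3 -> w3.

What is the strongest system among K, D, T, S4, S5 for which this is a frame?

S4

Serial (axiom D): yes — every world has a successor (e.g. w0 R w0).
Reflexive (axiom T): yes — every world is R-related to itself.
Transitive (axiom 4): yes — every two-step R-path is closed by a direct edge.
Euclidean (axiom 5): no — w1 R w0 and w1 R w2, but not w0 R w2.
So F validates K, D, T, S4; S5 would additionally require R to be Euclidean. The strongest is S4.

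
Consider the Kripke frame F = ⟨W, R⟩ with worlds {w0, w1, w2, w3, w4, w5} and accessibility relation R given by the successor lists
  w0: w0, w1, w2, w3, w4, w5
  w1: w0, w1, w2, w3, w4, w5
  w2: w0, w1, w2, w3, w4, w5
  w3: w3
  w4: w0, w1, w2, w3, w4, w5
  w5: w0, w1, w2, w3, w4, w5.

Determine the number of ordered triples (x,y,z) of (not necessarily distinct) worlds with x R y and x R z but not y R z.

Enumerating: (w0,w3,w0), (w0,w3,w1), (w0,w3,w2), (w0,w3,w4), (w0,w3,w5), (w1,w3,w0), (w1,w3,w1), (w1,w3,w2), (w1,w3,w4), (w1,w3,w5), (w2,w3,w0), (w2,w3,w1), … and 13 more.
Total: 25.

25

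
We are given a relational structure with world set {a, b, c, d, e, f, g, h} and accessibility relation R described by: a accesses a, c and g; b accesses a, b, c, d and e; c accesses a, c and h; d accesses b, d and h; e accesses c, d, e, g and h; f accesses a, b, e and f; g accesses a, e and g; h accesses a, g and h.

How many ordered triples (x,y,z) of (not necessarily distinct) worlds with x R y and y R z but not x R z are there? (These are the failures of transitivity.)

Enumerating: (a,c,h), (a,g,e), (b,a,g), (b,c,h), (b,d,h), (b,e,g), (b,e,h), (c,a,g), (c,h,g), (d,b,a), (d,b,c), (d,b,e), … and 20 more.
Total: 32.

32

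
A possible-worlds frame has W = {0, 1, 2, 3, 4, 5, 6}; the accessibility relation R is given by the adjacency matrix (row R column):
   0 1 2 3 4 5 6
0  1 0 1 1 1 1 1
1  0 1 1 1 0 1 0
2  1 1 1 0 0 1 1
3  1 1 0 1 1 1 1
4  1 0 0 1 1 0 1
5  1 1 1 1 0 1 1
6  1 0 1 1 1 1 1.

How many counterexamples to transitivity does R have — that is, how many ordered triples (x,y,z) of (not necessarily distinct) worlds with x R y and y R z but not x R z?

Enumerating: (0,2,1), (0,3,1), (0,5,1), (1,2,0), (1,2,6), (1,3,0), (1,3,4), (1,3,6), (1,5,0), (1,5,6), (2,0,3), (2,0,4), … and 20 more.
Total: 32.

32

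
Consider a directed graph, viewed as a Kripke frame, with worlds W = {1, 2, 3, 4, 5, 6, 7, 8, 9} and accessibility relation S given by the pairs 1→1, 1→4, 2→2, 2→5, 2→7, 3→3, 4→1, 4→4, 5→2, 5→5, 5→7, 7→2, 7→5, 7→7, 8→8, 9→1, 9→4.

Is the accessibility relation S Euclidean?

Yes

Euclidean: yes — any two successors of a common world are S-related.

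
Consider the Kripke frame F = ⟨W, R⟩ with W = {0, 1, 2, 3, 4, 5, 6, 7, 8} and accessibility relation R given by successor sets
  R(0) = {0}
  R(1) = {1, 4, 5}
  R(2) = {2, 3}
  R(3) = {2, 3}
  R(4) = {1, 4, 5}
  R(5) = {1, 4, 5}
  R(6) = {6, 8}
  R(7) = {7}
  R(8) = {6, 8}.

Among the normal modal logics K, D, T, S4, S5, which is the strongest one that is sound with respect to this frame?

S5

Serial (axiom D): yes — every world has a successor (e.g. 0 R 0).
Reflexive (axiom T): yes — every world is R-related to itself.
Transitive (axiom 4): yes — every two-step R-path is closed by a direct edge.
Euclidean (axiom 5): yes — any two successors of a common world are R-related.
So F validates K, D, T, S4, S5. The strongest is S5.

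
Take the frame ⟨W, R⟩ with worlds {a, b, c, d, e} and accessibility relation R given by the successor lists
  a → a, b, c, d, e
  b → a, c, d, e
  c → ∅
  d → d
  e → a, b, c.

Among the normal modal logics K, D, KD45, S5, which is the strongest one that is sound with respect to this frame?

Serial (axiom D): no — c has no R-successor.
Euclidean (axiom 5): no — a R c and a R b, but not c R b.
Transitive (axiom 4): no — e R a and a R d, but not e R d.
Reflexive (axiom T): no — b is not related to itself.
So F validates K; D would additionally require R to be serial. The strongest is K.

K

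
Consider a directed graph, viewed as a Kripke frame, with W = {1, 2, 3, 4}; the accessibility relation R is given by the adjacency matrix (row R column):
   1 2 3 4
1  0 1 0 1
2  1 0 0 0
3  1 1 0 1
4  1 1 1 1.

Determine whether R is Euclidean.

No

Euclidean: no — 1 R 2 and 1 R 4, but not 2 R 4.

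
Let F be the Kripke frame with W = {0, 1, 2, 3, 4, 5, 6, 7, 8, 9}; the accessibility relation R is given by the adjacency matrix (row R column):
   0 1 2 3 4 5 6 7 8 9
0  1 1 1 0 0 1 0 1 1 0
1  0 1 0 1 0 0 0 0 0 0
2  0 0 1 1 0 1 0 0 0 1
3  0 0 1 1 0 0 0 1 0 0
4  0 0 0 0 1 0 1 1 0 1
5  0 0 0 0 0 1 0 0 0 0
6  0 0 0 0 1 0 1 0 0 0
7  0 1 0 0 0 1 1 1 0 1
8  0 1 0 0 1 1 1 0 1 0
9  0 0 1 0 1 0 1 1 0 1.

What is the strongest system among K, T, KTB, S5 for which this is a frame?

Reflexive (axiom T): yes — every world is R-related to itself.
Symmetric (axiom B): no — 0 R 1 but not 1 R 0.
Euclidean (axiom 5): no — 0 R 1 and 0 R 2, but not 1 R 2.
So F validates K, T; KTB would additionally require R to be symmetric. The strongest is T.

T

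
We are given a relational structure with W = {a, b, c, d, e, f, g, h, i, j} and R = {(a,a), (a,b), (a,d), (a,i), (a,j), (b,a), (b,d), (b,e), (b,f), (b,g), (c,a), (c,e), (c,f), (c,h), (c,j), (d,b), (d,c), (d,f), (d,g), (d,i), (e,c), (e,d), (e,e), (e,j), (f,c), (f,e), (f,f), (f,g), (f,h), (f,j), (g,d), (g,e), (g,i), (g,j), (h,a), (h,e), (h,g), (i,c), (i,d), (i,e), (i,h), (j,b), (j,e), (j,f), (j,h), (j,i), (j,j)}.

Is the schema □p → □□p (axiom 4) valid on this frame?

No

By correspondence theory, 4 is valid on a frame iff R is transitive.
Transitive: no — a R b and b R e, but not a R e.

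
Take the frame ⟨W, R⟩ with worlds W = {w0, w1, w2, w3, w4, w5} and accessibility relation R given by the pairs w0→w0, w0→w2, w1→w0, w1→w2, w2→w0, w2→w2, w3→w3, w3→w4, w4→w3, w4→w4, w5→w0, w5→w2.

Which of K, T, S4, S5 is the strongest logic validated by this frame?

Reflexive (axiom T): no — w1 is not related to itself.
Transitive (axiom 4): yes — every two-step R-path is closed by a direct edge.
Euclidean (axiom 5): yes — any two successors of a common world are R-related.
So F validates K; T would additionally require R to be reflexive. The strongest is K.

K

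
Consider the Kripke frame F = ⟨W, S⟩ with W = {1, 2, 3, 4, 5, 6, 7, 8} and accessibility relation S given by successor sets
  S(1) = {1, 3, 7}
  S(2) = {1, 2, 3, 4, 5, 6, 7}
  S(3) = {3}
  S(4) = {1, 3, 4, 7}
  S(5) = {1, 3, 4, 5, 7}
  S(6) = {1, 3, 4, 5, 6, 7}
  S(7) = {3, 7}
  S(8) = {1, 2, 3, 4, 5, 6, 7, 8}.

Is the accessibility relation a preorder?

Yes

Reflexive: yes — every world is S-related to itself.
Transitive: yes — every two-step S-path is closed by a direct edge.
So S is a preorder.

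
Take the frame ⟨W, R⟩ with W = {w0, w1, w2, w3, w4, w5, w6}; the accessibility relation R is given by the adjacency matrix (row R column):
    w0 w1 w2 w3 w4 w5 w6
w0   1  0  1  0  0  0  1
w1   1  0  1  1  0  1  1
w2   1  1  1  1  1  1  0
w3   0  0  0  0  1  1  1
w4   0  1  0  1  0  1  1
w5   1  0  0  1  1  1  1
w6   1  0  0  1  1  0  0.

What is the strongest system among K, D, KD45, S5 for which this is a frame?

D

Serial (axiom D): yes — every world has a successor (e.g. w0 R w0).
Euclidean (axiom 5): no — w0 R w2 and w0 R w6, but not w2 R w6.
Transitive (axiom 4): no — w0 R w2 and w2 R w1, but not w0 R w1.
Reflexive (axiom T): no — w1 is not related to itself.
So F validates K, D; KD45 would additionally require R to be Euclidean and transitive. The strongest is D.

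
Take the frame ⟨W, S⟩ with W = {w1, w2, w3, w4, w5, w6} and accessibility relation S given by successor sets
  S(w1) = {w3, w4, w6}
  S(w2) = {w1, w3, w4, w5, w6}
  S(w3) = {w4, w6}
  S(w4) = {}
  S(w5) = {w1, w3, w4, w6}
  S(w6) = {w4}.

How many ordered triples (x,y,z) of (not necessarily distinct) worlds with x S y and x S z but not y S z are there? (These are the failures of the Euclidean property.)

35

Enumerating: (w1,w3,w3), (w1,w4,w3), (w1,w4,w4), (w1,w4,w6), (w1,w6,w3), (w1,w6,w6), (w2,w1,w1), (w2,w1,w5), (w2,w3,w1), (w2,w3,w3), (w2,w3,w5), (w2,w4,w1), … and 23 more.
Total: 35.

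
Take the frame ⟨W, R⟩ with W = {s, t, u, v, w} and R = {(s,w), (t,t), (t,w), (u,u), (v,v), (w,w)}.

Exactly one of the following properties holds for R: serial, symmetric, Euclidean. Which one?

serial

Serial: yes — every world has a successor (e.g. s R w).
Symmetric: no — s R w but not w R s.
Euclidean: no — t R w and t R t, but not w R t.
Only serial holds.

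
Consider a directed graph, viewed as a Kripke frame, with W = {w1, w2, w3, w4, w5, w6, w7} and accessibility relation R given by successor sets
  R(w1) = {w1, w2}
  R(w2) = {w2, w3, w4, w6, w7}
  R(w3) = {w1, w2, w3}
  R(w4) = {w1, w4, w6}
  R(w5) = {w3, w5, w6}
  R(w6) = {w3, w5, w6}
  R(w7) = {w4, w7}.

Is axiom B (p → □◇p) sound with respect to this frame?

The schema B characterises exactly the symmetric frames.
Symmetric: no — w1 R w2 but not w2 R w1.

No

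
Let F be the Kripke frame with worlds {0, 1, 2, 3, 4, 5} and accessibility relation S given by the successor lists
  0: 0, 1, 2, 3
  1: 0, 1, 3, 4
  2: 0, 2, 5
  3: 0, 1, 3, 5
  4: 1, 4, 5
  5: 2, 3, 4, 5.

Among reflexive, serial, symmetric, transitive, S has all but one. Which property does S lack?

Reflexive: yes — every world is S-related to itself.
Serial: yes — every world has a successor (e.g. 0 S 0).
Symmetric: yes — every pair in S has its reverse in S.
Transitive: no — 0 S 1 and 1 S 4, but not 0 S 4.
Only transitive fails.

transitive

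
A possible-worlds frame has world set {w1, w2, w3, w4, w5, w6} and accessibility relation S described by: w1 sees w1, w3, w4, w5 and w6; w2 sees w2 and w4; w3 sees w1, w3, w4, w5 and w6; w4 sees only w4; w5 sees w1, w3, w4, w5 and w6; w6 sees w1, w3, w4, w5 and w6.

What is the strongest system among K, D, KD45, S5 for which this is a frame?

D

Serial (axiom D): yes — every world has a successor (e.g. w1 S w1).
Euclidean (axiom 5): no — w1 S w4 and w1 S w3, but not w4 S w3.
Transitive (axiom 4): yes — every two-step S-path is closed by a direct edge.
Reflexive (axiom T): yes — every world is S-related to itself.
So F validates K, D; KD45 would additionally require S to be Euclidean. The strongest is D.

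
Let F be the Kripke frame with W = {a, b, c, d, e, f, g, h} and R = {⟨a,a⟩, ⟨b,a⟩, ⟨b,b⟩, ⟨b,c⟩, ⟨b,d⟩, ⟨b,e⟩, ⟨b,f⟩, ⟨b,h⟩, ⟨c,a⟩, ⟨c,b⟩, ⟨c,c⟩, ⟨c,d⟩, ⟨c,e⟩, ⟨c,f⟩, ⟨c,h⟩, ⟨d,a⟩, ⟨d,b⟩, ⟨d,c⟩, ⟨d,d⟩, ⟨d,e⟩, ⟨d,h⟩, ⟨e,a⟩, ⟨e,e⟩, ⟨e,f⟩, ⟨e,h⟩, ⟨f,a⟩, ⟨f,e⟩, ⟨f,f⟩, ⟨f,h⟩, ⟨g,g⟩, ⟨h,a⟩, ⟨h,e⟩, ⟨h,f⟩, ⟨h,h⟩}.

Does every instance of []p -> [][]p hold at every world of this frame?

No

By correspondence theory, 4 is valid on a frame iff R is transitive.
Transitive: no — d R b and b R f, but not d R f.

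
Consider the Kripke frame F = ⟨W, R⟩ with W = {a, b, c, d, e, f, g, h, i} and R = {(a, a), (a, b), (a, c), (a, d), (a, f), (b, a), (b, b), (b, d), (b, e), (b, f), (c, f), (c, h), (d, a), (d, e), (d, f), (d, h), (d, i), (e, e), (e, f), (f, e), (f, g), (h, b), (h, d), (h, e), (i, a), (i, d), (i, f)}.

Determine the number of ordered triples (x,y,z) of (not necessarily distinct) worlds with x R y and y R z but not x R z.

39

Enumerating: (a,b,e), (a,c,h), (a,d,e), (a,d,h), (a,d,i), (a,f,e), (a,f,g), (b,a,c), (b,d,h), (b,d,i), (b,f,g), (c,f,e), … and 27 more.
Total: 39.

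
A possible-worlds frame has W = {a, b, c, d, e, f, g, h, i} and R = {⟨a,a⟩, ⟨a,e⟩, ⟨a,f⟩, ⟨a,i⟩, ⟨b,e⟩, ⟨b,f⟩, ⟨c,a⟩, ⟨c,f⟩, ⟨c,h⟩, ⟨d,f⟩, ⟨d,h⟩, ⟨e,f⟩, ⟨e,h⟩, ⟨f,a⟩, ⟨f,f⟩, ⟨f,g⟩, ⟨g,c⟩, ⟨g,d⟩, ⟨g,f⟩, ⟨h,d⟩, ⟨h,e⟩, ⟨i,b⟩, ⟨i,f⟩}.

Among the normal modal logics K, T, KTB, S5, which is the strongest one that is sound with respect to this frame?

Reflexive (axiom T): no — b is not related to itself.
Symmetric (axiom B): no — a R e but not e R a.
Euclidean (axiom 5): no — a R e and a R i, but not e R i.
So F validates K; T would additionally require R to be reflexive. The strongest is K.

K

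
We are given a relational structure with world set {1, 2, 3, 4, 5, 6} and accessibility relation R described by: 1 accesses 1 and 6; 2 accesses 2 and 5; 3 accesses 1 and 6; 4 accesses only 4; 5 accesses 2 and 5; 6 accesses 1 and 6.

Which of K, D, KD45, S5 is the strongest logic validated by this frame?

Serial (axiom D): yes — every world has a successor (e.g. 1 R 1).
Euclidean (axiom 5): yes — any two successors of a common world are R-related.
Transitive (axiom 4): yes — every two-step R-path is closed by a direct edge.
Reflexive (axiom T): no — 3 is not related to itself.
So F validates K, D, KD45; S5 would additionally require R to be reflexive. The strongest is KD45.

KD45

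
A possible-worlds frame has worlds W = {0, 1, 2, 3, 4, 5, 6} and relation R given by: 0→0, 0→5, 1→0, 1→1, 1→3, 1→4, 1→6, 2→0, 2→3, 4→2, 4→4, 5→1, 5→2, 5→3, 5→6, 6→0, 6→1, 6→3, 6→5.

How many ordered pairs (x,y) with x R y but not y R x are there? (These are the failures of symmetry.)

12

Enumerating: (0,5), (1,0), (1,3), (1,4), (2,0), (2,3), (4,2), (5,1), (5,2), (5,3), (6,0), (6,3).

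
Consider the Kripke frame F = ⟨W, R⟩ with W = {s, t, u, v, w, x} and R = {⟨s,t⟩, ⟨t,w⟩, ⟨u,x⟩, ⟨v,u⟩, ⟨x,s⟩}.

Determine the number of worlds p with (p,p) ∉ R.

6

Enumerating: s, t, u, v, w, x.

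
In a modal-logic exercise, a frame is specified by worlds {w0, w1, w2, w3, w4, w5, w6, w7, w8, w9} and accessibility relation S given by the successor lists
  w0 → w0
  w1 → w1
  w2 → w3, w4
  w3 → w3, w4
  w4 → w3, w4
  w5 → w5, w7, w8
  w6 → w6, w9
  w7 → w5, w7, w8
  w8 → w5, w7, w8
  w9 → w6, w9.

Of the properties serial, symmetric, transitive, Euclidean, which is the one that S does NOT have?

Serial: yes — every world has a successor (e.g. w0 S w0).
Symmetric: no — w2 S w3 but not w3 S w2.
Transitive: yes — every two-step S-path is closed by a direct edge.
Euclidean: yes — any two successors of a common world are S-related.
Only symmetric fails.

symmetric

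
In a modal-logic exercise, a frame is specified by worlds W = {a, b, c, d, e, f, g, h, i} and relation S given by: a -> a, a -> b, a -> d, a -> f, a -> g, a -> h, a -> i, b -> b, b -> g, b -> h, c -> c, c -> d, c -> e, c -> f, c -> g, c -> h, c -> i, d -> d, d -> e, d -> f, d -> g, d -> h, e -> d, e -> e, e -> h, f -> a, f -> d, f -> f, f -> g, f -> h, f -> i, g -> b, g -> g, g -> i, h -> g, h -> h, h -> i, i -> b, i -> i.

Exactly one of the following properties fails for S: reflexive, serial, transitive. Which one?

transitive

Reflexive: yes — every world is S-related to itself.
Serial: yes — every world has a successor (e.g. a S a).
Transitive: no — a S d and d S e, but not a S e.
Only transitive fails.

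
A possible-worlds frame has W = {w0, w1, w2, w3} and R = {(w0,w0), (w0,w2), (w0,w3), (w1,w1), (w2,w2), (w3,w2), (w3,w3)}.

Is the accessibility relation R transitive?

Transitive: yes — every two-step R-path is closed by a direct edge.

Yes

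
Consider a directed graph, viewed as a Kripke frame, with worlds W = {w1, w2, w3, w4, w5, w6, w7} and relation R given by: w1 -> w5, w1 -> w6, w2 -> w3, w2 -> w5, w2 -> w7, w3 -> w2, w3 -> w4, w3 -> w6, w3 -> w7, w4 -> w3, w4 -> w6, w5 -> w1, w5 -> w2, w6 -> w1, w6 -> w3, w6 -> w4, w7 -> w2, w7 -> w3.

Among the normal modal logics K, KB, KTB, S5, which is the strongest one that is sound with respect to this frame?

KB

Symmetric (axiom B): yes — every pair in R has its reverse in R.
Reflexive (axiom T): no — w1 is not related to itself.
Euclidean (axiom 5): no — w1 R w5 and w1 R w6, but not w5 R w6.
So F validates K, KB; KTB would additionally require R to be reflexive. The strongest is KB.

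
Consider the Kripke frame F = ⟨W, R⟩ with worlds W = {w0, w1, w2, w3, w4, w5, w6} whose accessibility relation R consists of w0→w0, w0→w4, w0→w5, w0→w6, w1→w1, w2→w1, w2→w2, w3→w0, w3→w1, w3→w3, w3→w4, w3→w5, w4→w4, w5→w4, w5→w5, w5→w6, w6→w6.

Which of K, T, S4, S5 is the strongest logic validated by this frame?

T

Reflexive (axiom T): yes — every world is R-related to itself.
Transitive (axiom 4): no — w3 R w0 and w0 R w6, but not w3 R w6.
Euclidean (axiom 5): no — w0 R w4 and w0 R w5, but not w4 R w5.
So F validates K, T; S4 would additionally require R to be transitive. The strongest is T.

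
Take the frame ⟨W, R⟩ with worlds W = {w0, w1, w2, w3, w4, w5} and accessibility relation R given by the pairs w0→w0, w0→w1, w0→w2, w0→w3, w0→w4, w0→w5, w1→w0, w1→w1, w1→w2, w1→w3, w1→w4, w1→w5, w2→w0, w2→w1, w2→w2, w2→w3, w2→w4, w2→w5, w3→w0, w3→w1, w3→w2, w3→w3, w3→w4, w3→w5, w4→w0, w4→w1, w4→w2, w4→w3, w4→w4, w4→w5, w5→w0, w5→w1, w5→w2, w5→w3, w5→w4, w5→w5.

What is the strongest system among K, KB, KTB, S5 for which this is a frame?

S5

Symmetric (axiom B): yes — every pair in R has its reverse in R.
Reflexive (axiom T): yes — every world is R-related to itself.
Euclidean (axiom 5): yes — any two successors of a common world are R-related.
So F validates K, KB, KTB, S5. The strongest is S5.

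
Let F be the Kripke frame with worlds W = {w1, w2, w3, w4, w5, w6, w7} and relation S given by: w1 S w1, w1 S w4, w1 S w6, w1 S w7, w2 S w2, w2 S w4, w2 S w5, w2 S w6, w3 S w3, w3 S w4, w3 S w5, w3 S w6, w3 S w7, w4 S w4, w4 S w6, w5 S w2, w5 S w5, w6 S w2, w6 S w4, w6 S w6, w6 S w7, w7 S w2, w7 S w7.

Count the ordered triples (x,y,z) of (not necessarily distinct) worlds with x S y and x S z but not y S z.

Enumerating: (w1,w4,w1), (w1,w4,w7), (w1,w6,w1), (w1,w7,w1), (w1,w7,w4), (w1,w7,w6), (w2,w4,w2), (w2,w4,w5), (w2,w5,w4), (w2,w5,w6), (w2,w6,w5), (w3,w4,w3), … and 18 more.
Total: 30.

30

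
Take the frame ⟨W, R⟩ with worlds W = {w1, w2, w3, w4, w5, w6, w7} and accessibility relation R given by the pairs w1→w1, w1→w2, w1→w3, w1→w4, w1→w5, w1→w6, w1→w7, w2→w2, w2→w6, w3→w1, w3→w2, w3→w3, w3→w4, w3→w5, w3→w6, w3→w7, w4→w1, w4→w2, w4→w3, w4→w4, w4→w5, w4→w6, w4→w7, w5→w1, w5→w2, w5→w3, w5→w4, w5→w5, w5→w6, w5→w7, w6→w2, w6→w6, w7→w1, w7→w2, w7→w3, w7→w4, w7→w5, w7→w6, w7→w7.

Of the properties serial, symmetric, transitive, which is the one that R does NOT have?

symmetric

Serial: yes — every world has a successor (e.g. w1 R w1).
Symmetric: no — w1 R w2 but not w2 R w1.
Transitive: yes — every two-step R-path is closed by a direct edge.
Only symmetric fails.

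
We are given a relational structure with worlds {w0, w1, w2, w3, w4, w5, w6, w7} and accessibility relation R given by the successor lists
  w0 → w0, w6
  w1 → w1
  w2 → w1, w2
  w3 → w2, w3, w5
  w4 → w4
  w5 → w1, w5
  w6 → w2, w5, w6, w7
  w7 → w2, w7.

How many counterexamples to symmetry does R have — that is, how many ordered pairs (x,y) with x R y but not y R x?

Enumerating: (w0,w6), (w2,w1), (w3,w2), (w3,w5), (w5,w1), (w6,w2), (w6,w5), (w6,w7), (w7,w2).

9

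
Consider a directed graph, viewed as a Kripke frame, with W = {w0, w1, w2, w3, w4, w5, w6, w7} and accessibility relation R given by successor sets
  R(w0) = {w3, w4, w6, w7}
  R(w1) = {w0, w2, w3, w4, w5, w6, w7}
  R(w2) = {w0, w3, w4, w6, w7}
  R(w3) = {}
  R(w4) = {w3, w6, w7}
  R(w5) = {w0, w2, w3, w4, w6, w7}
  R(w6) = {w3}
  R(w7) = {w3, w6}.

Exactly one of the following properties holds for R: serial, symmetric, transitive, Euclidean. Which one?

Serial: no — w3 has no R-successor.
Symmetric: no — w0 R w3 but not w3 R w0.
Transitive: yes — every two-step R-path is closed by a direct edge.
Euclidean: no — w0 R w3 and w0 R w4, but not w3 R w4.
Only transitive holds.

transitive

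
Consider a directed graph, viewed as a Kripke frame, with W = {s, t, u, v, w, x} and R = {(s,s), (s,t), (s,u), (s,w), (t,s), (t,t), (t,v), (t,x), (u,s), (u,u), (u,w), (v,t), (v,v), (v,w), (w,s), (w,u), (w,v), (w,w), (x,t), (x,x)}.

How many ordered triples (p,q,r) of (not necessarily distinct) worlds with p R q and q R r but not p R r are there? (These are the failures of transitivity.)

Enumerating: (s,t,v), (s,t,x), (s,w,v), (t,s,u), (t,s,w), (t,v,w), (u,s,t), (u,w,v), (v,t,s), (v,t,x), (v,w,s), (v,w,u), (w,s,t), (w,v,t), (x,t,s), (x,t,v).

16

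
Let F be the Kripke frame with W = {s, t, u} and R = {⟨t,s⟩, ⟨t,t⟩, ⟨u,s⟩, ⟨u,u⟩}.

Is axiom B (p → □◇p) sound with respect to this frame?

By correspondence theory, B is valid on a frame iff R is symmetric.
Symmetric: no — t R s but not s R t.

No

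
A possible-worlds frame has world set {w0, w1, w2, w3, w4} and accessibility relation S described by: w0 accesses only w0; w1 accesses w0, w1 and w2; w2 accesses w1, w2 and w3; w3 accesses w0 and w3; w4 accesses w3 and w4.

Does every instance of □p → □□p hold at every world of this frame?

No

The schema 4 characterises exactly the transitive frames.
Transitive: no — w1 S w2 and w2 S w3, but not w1 S w3.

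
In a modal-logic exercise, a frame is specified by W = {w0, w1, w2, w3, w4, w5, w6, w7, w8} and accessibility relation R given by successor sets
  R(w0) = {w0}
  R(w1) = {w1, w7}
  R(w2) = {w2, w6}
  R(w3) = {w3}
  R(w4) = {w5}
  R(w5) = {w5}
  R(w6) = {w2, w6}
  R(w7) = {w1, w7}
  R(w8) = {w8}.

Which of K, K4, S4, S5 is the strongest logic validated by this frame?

Transitive (axiom 4): yes — every two-step R-path is closed by a direct edge.
Reflexive (axiom T): no — w4 is not related to itself.
Euclidean (axiom 5): yes — any two successors of a common world are R-related.
So F validates K, K4; S4 would additionally require R to be reflexive. The strongest is K4.

K4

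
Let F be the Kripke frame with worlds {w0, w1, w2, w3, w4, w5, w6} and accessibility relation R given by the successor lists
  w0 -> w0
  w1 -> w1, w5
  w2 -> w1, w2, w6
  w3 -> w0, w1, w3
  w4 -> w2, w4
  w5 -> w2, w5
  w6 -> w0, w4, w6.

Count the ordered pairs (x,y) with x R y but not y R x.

9

Enumerating: (w1,w5), (w2,w1), (w2,w6), (w3,w0), (w3,w1), (w4,w2), (w5,w2), (w6,w0), (w6,w4).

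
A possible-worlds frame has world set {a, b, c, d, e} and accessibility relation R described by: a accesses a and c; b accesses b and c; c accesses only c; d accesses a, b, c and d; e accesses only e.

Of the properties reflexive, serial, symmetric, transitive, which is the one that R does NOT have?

Reflexive: yes — every world is R-related to itself.
Serial: yes — every world has a successor (e.g. a R a).
Symmetric: no — a R c but not c R a.
Transitive: yes — every two-step R-path is closed by a direct edge.
Only symmetric fails.

symmetric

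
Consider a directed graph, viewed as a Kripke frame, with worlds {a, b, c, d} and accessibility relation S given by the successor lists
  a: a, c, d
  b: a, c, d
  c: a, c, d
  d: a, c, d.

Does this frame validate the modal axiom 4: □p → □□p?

Yes

Axiom 4 corresponds to the accessibility relation being transitive.
Transitive: yes — every two-step S-path is closed by a direct edge.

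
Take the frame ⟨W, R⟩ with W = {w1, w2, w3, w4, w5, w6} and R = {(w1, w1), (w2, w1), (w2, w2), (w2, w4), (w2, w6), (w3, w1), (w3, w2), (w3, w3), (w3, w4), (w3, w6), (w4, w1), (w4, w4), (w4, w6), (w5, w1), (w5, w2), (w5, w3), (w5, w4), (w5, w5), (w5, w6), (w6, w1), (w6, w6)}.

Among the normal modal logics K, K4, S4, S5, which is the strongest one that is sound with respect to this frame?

S4

Transitive (axiom 4): yes — every two-step R-path is closed by a direct edge.
Reflexive (axiom T): yes — every world is R-related to itself.
Euclidean (axiom 5): no — w2 R w1 and w2 R w4, but not w1 R w4.
So F validates K, K4, S4; S5 would additionally require R to be Euclidean. The strongest is S4.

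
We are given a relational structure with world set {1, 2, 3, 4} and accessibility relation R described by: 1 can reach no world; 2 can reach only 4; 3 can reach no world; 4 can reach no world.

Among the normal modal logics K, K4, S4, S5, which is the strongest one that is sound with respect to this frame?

K4

Transitive (axiom 4): yes — every two-step R-path is closed by a direct edge.
Reflexive (axiom T): no — 1 is not related to itself.
Euclidean (axiom 5): no — 2 R 4 and 2 R 4, but not 4 R 4.
So F validates K, K4; S4 would additionally require R to be reflexive. The strongest is K4.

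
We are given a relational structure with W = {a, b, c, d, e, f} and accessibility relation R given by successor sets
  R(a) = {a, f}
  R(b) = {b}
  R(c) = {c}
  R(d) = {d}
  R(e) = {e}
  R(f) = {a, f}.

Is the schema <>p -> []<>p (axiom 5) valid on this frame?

Yes

By correspondence theory, 5 is valid on a frame iff R is Euclidean.
Euclidean: yes — any two successors of a common world are R-related.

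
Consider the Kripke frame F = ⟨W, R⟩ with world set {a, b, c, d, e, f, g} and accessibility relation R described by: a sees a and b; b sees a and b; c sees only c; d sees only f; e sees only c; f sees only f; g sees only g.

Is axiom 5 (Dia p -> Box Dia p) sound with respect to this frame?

The schema 5 characterises exactly the Euclidean frames.
Euclidean: yes — any two successors of a common world are R-related.

Yes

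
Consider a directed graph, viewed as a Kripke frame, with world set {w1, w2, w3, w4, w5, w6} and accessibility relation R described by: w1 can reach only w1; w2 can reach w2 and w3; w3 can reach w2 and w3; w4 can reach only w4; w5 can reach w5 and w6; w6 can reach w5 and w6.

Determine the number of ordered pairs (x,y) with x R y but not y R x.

0

R is symmetric; there are no such tuples.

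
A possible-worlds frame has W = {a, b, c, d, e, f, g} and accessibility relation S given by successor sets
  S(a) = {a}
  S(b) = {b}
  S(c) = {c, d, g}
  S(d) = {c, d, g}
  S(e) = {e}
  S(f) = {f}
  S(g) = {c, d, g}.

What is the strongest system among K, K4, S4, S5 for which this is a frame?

S5

Transitive (axiom 4): yes — every two-step S-path is closed by a direct edge.
Reflexive (axiom T): yes — every world is S-related to itself.
Euclidean (axiom 5): yes — any two successors of a common world are S-related.
So F validates K, K4, S4, S5. The strongest is S5.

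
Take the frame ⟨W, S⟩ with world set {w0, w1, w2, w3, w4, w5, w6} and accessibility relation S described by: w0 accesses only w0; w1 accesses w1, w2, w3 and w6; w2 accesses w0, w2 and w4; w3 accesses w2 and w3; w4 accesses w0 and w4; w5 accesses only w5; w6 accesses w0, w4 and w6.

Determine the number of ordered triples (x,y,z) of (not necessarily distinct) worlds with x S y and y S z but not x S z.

6

Enumerating: (w1,w2,w0), (w1,w2,w4), (w1,w6,w0), (w1,w6,w4), (w3,w2,w0), (w3,w2,w4).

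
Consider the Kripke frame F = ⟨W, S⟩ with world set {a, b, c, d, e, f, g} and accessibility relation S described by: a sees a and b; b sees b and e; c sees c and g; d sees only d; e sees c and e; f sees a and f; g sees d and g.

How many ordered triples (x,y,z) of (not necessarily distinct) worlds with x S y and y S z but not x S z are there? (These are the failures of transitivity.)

Enumerating: (a,b,e), (b,e,c), (c,g,d), (e,c,g), (f,a,b).

5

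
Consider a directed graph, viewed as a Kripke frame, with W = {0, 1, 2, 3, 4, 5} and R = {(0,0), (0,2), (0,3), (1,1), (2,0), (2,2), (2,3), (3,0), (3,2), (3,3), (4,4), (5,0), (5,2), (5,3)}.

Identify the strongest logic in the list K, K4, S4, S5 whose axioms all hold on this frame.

Transitive (axiom 4): yes — every two-step R-path is closed by a direct edge.
Reflexive (axiom T): no — 5 is not related to itself.
Euclidean (axiom 5): yes — any two successors of a common world are R-related.
So F validates K, K4; S4 would additionally require R to be reflexive. The strongest is K4.

K4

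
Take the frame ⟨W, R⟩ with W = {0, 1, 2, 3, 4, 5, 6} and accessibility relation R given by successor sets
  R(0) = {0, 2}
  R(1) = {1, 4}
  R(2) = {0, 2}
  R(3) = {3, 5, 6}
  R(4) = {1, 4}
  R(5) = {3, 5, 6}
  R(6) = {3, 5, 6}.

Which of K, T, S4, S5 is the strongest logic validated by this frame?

S5

Reflexive (axiom T): yes — every world is R-related to itself.
Transitive (axiom 4): yes — every two-step R-path is closed by a direct edge.
Euclidean (axiom 5): yes — any two successors of a common world are R-related.
So F validates K, T, S4, S5. The strongest is S5.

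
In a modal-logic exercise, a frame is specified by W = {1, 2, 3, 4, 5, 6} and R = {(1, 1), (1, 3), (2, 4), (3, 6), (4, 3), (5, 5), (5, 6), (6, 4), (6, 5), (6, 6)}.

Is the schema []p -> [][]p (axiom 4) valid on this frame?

Axiom 4 corresponds to the accessibility relation being transitive.
Transitive: no — 1 R 3 and 3 R 6, but not 1 R 6.

No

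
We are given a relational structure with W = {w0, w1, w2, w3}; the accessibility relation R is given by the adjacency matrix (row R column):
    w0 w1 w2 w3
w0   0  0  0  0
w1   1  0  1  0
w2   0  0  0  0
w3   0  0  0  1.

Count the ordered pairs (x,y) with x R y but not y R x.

Enumerating: (w1,w0), (w1,w2).

2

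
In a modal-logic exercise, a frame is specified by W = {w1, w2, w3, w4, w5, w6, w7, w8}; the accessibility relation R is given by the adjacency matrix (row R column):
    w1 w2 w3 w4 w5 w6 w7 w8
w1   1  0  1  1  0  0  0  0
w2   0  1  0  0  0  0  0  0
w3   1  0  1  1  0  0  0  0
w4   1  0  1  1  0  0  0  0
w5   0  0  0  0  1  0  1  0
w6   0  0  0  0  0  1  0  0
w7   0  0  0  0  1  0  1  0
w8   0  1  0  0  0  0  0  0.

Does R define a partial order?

Reflexive: no — w8 is not related to itself.
Transitive: yes — every two-step R-path is closed by a direct edge.
Antisymmetric: no — w1 R w3 and w3 R w1 with w1 ≠ w3.
So R is not a partial order.

No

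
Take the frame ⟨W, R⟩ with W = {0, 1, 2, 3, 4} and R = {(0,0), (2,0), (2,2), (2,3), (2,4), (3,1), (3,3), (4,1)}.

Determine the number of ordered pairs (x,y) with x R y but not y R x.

5

Enumerating: (2,0), (2,3), (2,4), (3,1), (4,1).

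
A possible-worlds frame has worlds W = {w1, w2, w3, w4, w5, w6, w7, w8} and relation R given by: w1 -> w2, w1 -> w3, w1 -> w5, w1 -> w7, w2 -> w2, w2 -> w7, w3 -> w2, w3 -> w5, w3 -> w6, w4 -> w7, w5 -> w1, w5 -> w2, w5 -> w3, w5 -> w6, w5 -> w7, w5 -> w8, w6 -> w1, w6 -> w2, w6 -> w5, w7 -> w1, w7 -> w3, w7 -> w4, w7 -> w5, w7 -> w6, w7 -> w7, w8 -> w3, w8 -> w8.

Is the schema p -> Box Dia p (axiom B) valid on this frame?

No

The schema B characterises exactly the symmetric frames.
Symmetric: no — w1 R w2 but not w2 R w1.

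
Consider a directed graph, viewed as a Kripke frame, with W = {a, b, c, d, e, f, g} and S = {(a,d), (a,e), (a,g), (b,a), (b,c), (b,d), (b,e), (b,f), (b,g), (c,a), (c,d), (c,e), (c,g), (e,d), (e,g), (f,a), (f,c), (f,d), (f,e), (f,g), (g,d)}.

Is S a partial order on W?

No

Reflexive: no — a is not related to itself.
Transitive: yes — every two-step S-path is closed by a direct edge.
Antisymmetric: yes — no distinct pair is related both ways.
So S is not a partial order.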